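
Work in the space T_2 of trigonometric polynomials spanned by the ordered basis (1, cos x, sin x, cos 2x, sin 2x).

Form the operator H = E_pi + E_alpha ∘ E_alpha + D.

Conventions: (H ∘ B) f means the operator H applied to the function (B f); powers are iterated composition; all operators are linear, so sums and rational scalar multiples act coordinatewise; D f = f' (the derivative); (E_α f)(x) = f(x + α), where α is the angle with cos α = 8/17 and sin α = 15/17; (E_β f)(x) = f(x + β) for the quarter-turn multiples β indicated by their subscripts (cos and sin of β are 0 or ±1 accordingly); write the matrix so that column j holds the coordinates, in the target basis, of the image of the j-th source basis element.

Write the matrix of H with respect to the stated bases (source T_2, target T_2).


image of 1: 2
image of cos x: -(450/289)cos x - (529/289)sin x
image of sin x: (529/289)cos x - (450/289)sin x
image of cos 2x: (51842/83521)cos 2x - (89762/83521)sin 2x
image of sin 2x: (89762/83521)cos 2x + (51842/83521)sin 2x
each image's coordinates form column j of the matrix

the matrix is [[2, 0, 0, 0, 0]; [0, -450/289, 529/289, 0, 0]; [0, -529/289, -450/289, 0, 0]; [0, 0, 0, 51842/83521, 89762/83521]; [0, 0, 0, -89762/83521, 51842/83521]] (rows listed top to bottom)


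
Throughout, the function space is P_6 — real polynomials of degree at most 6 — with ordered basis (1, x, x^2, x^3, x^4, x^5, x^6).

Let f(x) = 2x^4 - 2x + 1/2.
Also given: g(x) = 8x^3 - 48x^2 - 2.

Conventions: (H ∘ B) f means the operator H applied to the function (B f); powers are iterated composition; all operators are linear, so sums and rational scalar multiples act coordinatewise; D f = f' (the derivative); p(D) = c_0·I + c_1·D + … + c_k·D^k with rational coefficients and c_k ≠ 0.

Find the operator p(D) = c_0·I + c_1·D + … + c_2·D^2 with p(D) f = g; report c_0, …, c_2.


D^0 f = 2x^4 - 2x + 1/2
D^1 f = 8x^3 - 2
D^2 f = 24x^2
matching coefficients of g against c_0 f + c_1 Df + … from the top degree down determines the c_i
solution: c_0 = 0, c_1 = 1, c_2 = -2

p(D) = D − 2·D^2, i.e. c_0 = 0, c_1 = 1, c_2 = -2


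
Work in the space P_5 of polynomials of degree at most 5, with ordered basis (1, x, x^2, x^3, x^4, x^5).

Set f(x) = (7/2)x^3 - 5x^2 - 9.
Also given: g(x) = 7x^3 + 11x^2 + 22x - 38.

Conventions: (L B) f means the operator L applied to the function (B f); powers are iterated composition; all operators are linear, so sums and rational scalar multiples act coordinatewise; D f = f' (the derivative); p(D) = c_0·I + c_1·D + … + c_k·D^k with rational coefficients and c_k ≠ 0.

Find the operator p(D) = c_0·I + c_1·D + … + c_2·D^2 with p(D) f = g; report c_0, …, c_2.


p(D) = 2·I + 2·D + 2·D^2, i.e. c_0 = 2, c_1 = 2, c_2 = 2

D^0 f = (7/2)x^3 - 5x^2 - 9
D^1 f = (21/2)x^2 - 10x
D^2 f = 21x - 10
matching coefficients of g against c_0 f + c_1 Df + … from the top degree down determines the c_i
solution: c_0 = 2, c_1 = 2, c_2 = 2


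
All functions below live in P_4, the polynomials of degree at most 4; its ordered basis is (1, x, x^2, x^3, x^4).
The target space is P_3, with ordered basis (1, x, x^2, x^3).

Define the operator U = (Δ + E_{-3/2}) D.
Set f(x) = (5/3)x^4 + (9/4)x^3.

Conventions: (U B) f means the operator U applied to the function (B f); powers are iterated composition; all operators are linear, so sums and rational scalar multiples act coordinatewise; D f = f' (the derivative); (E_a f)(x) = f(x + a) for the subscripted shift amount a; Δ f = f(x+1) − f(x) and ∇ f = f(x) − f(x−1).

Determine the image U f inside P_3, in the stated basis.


D f = (20/3)x^3 + (27/4)x^2
Δ D f = 20x^2 + (67/2)x + 161/12
E_{-3/2} D f = (20/3)x^3 - (93/4)x^2 + (99/4)x - 117/16
(Δ + E_{-3/2}) D f = (20/3)x^3 - (13/4)x^2 + (233/4)x + 293/48

the result is g(x) = (20/3)x^3 - (13/4)x^2 + (233/4)x + 293/48


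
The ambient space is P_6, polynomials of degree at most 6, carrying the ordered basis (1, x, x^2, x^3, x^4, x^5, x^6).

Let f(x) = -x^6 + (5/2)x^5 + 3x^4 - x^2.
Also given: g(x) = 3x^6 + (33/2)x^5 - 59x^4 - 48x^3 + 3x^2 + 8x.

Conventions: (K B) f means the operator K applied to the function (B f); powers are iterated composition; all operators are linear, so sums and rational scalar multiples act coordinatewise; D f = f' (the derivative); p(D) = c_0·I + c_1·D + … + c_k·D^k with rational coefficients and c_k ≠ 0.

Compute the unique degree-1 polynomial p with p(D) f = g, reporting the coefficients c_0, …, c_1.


D^0 f = -x^6 + (5/2)x^5 + 3x^4 - x^2
D^1 f = -6x^5 + (25/2)x^4 + 12x^3 - 2x
matching coefficients of g against c_0 f + c_1 Df + … from the top degree down determines the c_i
solution: c_0 = -3, c_1 = -4

c_0 = -3, c_1 = -4


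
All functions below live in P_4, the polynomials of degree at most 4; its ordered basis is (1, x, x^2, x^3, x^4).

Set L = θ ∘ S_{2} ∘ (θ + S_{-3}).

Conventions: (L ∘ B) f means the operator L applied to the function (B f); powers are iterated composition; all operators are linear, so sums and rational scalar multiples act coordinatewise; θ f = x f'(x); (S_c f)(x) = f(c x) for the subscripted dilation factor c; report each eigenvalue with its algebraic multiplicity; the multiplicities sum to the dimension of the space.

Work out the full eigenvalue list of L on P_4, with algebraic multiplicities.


λ = -576 (multiplicity 1), λ = -4 (multiplicity 1), λ = 0 (multiplicity 1), λ = 88 (multiplicity 1), λ = 5440 (multiplicity 1)

image of 1: 0
image of x: -4x
image of x^2: 88x^2
image of x^3: -576x^3
image of x^4: 5440x^4
the matrix is upper triangular; its diagonal is (0, -4, 88, -576, 5440)
for a triangular matrix the eigenvalues are the diagonal entries, with algebraic multiplicity their repetition count


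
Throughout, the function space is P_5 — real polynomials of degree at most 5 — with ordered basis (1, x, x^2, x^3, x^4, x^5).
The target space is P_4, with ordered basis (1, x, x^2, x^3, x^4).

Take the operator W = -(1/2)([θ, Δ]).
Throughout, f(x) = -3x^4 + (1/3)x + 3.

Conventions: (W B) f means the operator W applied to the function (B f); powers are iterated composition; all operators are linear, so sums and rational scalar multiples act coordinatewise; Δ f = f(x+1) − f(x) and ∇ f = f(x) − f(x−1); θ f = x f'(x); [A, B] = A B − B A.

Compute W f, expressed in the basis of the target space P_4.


Δ f = -12x^3 - 18x^2 - 12x - 8/3
θ Δ f = -36x^3 - 36x^2 - 12x
θ f = -12x^4 + (1/3)x
Δ θ f = -48x^3 - 72x^2 - 48x - 35/3
[θ, Δ] f = 12x^3 + 36x^2 + 36x + 35/3
(-(1/2)([θ, Δ])) f = -6x^3 - 18x^2 - 18x - 35/6

g(x) = -6x^3 - 18x^2 - 18x - 35/6


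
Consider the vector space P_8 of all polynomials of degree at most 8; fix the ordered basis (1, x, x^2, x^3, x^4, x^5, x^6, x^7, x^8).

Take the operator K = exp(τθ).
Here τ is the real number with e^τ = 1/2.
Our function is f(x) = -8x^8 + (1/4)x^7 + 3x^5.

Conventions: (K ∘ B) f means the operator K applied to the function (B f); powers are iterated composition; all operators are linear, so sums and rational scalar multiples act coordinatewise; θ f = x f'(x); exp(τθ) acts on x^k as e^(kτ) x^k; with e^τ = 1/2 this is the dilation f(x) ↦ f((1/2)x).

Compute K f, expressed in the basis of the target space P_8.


exp(τθ) x^k = e^(kτ) x^k; with e^τ = 1/2 this sends x^k to (1/2)^k x^k
x^5 ↦ 1/32 x^5
x^7 ↦ 1/128 x^7
x^8 ↦ 1/256 x^8
applying this coordinatewise to f: exp(τθ) f = -(1/32)x^8 + (1/512)x^7 + (3/32)x^5

g(x) = -(1/32)x^8 + (1/512)x^7 + (3/32)x^5


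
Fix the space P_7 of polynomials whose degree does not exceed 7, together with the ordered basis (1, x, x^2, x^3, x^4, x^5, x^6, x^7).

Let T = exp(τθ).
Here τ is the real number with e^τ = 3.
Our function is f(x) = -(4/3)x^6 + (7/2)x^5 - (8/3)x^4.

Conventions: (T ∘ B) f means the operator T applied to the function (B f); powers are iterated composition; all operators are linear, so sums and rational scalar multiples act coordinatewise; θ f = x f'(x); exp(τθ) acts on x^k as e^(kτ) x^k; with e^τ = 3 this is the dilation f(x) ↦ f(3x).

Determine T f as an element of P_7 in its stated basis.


the result is g(x) = -972x^6 + (1701/2)x^5 - 216x^4

exp(τθ) x^k = e^(kτ) x^k; with e^τ = 3 this sends x^k to 3^k x^k
x^4 ↦ 81 x^4
x^5 ↦ 243 x^5
x^6 ↦ 729 x^6
applying this coordinatewise to f: exp(τθ) f = -972x^6 + (1701/2)x^5 - 216x^4


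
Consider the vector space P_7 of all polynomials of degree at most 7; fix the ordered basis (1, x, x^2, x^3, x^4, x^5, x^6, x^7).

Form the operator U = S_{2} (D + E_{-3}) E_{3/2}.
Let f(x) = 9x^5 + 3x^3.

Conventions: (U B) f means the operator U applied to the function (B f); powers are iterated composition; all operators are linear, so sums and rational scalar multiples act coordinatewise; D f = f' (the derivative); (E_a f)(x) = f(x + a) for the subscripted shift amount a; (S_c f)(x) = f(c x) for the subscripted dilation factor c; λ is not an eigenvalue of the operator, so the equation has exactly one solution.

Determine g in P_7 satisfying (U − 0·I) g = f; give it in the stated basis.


write g with unknown coordinates in the stated basis and equate coefficients in (U − 0·I) g = f
solving from the highest basis element down gives g = (9/32)x^5 + (45/64)x^4 - (831/64)x^3 - (6543/128)x^2 + (60309/512)x + 361521/1024
check: U g = 9x^5 + 3x^3
so U g − 0·g = 9x^5 + 3x^3 = f ✓

the result is g(x) = (9/32)x^5 + (45/64)x^4 - (831/64)x^3 - (6543/128)x^2 + (60309/512)x + 361521/1024


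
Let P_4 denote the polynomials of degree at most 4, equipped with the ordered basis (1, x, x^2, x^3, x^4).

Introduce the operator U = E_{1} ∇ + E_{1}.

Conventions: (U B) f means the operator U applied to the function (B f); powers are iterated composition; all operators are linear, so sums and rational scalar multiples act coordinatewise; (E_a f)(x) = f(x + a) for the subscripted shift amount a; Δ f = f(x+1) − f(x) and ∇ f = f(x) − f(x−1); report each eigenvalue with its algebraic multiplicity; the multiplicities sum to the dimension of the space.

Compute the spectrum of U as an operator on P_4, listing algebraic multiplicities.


λ = 1 (multiplicity 5)

image of 1: 1
image of x: x + 2
image of x^2: x^2 + 4x + 2
image of x^3: x^3 + 6x^2 + 6x + 2
image of x^4: x^4 + 8x^3 + 12x^2 + 8x + 2
the matrix is upper triangular; its diagonal is (1, 1, 1, 1, 1)
for a triangular matrix the eigenvalues are the diagonal entries, with algebraic multiplicity their repetition count


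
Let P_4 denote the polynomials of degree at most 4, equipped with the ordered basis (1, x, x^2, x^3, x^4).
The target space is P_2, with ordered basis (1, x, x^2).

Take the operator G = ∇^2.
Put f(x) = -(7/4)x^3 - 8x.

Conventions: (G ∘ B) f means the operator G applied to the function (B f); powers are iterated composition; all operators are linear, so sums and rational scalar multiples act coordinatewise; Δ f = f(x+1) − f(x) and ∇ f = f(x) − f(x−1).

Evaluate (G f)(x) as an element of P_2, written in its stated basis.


the result is g(x) = -(21/2)x + 21/2

∇ f = -(21/4)x^2 + (21/4)x - 39/4
∇ ∇ f = -(21/2)x + 21/2


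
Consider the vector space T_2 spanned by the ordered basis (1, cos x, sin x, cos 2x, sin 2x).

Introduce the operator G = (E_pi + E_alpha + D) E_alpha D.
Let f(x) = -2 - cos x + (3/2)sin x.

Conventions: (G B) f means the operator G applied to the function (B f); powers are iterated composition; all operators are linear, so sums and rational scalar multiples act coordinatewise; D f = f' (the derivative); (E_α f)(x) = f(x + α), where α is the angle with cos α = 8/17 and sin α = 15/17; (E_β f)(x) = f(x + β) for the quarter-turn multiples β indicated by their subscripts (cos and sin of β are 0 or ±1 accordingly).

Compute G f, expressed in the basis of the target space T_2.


D f = (3/2)cos x + sin x
E_alpha D f = (27/17)cos x - (29/34)sin x
E_pi E_alpha D f = -(27/17)cos x + (29/34)sin x
E_alpha E_alpha D f = -(3/578)cos x - (521/289)sin x
D E_alpha D f = -(29/34)cos x - (27/17)sin x
(E_pi + E_alpha + D) E_alpha D f = -(707/289)cos x - (1467/578)sin x

the result is g(x) = -(707/289)cos x - (1467/578)sin x


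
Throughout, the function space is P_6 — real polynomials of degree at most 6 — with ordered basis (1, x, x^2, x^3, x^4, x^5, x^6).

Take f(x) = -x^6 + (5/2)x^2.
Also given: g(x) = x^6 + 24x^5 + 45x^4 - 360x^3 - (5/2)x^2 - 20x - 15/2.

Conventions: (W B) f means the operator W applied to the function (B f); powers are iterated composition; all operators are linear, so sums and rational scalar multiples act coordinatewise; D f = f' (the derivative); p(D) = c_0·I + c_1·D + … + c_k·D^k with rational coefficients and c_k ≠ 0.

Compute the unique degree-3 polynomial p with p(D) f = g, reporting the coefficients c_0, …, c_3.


p(D) = -I − 4·D − (3/2)·D^2 + 3·D^3, i.e. c_0 = -1, c_1 = -4, c_2 = -3/2, c_3 = 3

D^0 f = -x^6 + (5/2)x^2
D^1 f = -6x^5 + 5x
D^2 f = -30x^4 + 5
D^3 f = -120x^3
matching coefficients of g against c_0 f + c_1 Df + … from the top degree down determines the c_i
solution: c_0 = -1, c_1 = -4, c_2 = -3/2, c_3 = 3


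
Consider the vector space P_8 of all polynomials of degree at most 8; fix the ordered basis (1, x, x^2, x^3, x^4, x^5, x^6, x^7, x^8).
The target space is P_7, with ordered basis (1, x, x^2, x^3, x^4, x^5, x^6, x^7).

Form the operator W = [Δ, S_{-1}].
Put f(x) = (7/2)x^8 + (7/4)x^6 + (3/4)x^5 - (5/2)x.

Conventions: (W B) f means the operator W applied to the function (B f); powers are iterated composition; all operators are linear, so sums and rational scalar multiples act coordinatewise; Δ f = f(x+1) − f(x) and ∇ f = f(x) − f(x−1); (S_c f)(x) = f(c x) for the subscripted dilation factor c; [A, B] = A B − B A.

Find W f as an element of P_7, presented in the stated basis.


S_{-1} f = (7/2)x^8 + (7/4)x^6 - (3/4)x^5 + (5/2)x
Δ S_{-1} f = 28x^7 + 98x^6 + (413/2)x^5 + (535/2)x^4 + (447/2)x^3 + (467/4)x^2 + (139/4)x + 7
Δ f = 28x^7 + 98x^6 + (413/2)x^5 + 275x^4 + (477/2)x^3 + (527/4)x^2 + (169/4)x + 7/2
S_{-1} Δ f = -28x^7 + 98x^6 - (413/2)x^5 + 275x^4 - (477/2)x^3 + (527/4)x^2 - (169/4)x + 7/2
[Δ, S_{-1}] f = 56x^7 + 413x^5 - (15/2)x^4 + 462x^3 - 15x^2 + 77x + 7/2

g(x) = 56x^7 + 413x^5 - (15/2)x^4 + 462x^3 - 15x^2 + 77x + 7/2


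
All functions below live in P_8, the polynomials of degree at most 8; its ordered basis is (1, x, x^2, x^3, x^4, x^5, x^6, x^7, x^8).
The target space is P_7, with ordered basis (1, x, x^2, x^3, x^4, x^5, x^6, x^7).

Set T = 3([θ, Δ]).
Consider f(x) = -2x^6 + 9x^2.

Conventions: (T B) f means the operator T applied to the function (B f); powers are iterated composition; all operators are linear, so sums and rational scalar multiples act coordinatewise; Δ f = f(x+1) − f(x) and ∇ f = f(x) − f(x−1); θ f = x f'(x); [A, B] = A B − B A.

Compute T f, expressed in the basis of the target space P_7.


Δ f = -12x^5 - 30x^4 - 40x^3 - 30x^2 + 6x + 7
θ Δ f = -60x^5 - 120x^4 - 120x^3 - 60x^2 + 6x
θ f = -12x^6 + 18x^2
Δ θ f = -72x^5 - 180x^4 - 240x^3 - 180x^2 - 36x + 6
[θ, Δ] f = 12x^5 + 60x^4 + 120x^3 + 120x^2 + 42x - 6
(3([θ, Δ])) f = 36x^5 + 180x^4 + 360x^3 + 360x^2 + 126x - 18

g(x) = 36x^5 + 180x^4 + 360x^3 + 360x^2 + 126x - 18


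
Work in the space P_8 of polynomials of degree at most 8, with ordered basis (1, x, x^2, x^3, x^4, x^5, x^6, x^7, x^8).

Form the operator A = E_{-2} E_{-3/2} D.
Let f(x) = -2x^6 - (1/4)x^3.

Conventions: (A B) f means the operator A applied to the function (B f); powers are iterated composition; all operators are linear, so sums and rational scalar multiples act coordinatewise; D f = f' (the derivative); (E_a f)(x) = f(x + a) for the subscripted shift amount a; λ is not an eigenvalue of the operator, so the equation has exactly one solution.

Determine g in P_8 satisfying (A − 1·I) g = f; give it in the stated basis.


write g with unknown coordinates in the stated basis and equate coefficients in (A − 1·I) g = f
solving from the highest basis element down gives g = 2x^6 + 12x^5 - 150x^4 + (121/4)x^3 + (22623/4)x^2 - 12660x - 363399/16
check: A g = 12x^5 - 150x^4 + 30x^3 + (22623/4)x^2 - 12660x - 363399/16
so A g − 1·g = -2x^6 - (1/4)x^3 = f ✓

g(x) = 2x^6 + 12x^5 - 150x^4 + (121/4)x^3 + (22623/4)x^2 - 12660x - 363399/16


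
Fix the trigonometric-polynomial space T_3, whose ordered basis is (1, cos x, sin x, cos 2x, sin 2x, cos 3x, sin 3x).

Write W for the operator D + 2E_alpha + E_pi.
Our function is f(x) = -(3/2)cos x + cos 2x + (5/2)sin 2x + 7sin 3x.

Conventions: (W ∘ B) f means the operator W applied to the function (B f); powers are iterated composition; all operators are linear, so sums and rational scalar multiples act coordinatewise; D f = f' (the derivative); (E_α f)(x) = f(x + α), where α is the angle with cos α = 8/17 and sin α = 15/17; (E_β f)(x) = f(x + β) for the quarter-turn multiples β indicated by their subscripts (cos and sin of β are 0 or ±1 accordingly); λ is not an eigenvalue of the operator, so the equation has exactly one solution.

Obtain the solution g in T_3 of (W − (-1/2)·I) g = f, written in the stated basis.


the result is g(x) = -(45/533)cos x - (282/533)sin x - (10134/15665)cos 2x + (5347/15665)sin 2x - (128324/91911)cos 3x - (114170/91911)sin 3x

write g with unknown coordinates in the stated basis and equate coefficients in (W − (-1/2)·I) g = f
solving from the highest basis element down gives g = -(45/533)cos x - (282/533)sin x - (10134/15665)cos 2x + (5347/15665)sin 2x - (128324/91911)cos 3x - (114170/91911)sin 3x
check: W g = -(777/533)cos x + (141/533)sin x + (20732/15665)cos 2x + (36489/15665)sin 2x + (64162/91911)cos 3x + (700462/91911)sin 3x
so W g − (-1/2)·g = -(3/2)cos x + cos 2x + (5/2)sin 2x + 7sin 3x = f ✓


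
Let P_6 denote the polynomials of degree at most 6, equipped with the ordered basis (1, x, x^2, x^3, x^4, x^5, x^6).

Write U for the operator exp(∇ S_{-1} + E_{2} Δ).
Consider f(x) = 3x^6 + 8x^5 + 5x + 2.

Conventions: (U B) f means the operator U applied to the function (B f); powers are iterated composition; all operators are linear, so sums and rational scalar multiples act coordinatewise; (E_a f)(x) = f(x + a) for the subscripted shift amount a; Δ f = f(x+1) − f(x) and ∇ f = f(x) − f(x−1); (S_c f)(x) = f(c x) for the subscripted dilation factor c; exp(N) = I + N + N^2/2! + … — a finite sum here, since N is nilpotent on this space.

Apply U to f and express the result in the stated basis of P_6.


g(x) = 3x^6 + 44x^5 + 180x^4 + 3480x^3 + 9720x^2 + 61361x + 54974

order-1 term: 36x^5 + 180x^4 + 1680x^3 + 4320x^2 + 6456x + 3672
order-2 term: 1800x^3 + 5400x^2 + 36900x + 33300
order-3 term: 18000x + 18000
the series for exp(∇ S_{-1} + E_{2} Δ) f terminates at order 3
exp(∇ S_{-1} + E_{2} Δ) f = 3x^6 + 44x^5 + 180x^4 + 3480x^3 + 9720x^2 + 61361x + 54974


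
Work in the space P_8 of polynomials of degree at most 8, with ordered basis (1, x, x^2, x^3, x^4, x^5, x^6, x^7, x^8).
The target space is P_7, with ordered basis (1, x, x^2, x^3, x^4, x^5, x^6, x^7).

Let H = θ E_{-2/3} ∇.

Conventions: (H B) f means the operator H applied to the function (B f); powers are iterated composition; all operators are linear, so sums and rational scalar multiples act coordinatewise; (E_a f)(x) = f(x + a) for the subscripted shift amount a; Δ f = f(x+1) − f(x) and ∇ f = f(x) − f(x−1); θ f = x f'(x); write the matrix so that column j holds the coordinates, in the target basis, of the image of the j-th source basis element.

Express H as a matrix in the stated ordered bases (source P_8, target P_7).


the matrix is [[0, 0, 0, 0, 0, 0, 0, 0, 0]; [0, 0, 2, -7, 52/3, -1015/27, 2062/27, -12103/81, 207992/729]; [0, 0, 0, 6, -28, 260/3, -2030/9, 14434/27, -96824/81]; [0, 0, 0, 0, 12, -70, 260, -7105/9, 57736/27]; [0, 0, 0, 0, 0, 20, -140, 1820/3, -56840/27]; [0, 0, 0, 0, 0, 0, 30, -245, 3640/3]; [0, 0, 0, 0, 0, 0, 0, 42, -392]; [0, 0, 0, 0, 0, 0, 0, 0, 56]] (rows listed top to bottom)

image of 1: 0
image of x: 0
image of x^2: 2x
image of x^3: 6x^2 - 7x
image of x^4: 12x^3 - 28x^2 + (52/3)x
image of x^5: 20x^4 - 70x^3 + (260/3)x^2 - (1015/27)x
image of x^6: 30x^5 - 140x^4 + 260x^3 - (2030/9)x^2 + (2062/27)x
image of x^7: 42x^6 - 245x^5 + (1820/3)x^4 - (7105/9)x^3 + (14434/27)x^2 - (12103/81)x
image of x^8: 56x^7 - 392x^6 + (3640/3)x^5 - (56840/27)x^4 + (57736/27)x^3 - (96824/81)x^2 + (207992/729)x
each image's coordinates form column j of the matrix


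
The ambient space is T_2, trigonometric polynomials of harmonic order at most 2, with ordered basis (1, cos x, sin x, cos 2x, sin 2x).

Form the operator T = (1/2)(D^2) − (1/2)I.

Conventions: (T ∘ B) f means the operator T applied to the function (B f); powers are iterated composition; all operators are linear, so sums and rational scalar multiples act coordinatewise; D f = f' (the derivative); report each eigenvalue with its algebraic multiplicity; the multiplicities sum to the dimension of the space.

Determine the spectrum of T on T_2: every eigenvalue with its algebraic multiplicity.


λ = -5/2 (multiplicity 2), λ = -1 (multiplicity 2), λ = -1/2 (multiplicity 1)

image of 1: -1/2
image of cos x: -cos x
image of sin x: -sin x
image of cos 2x: -(5/2)cos 2x
image of sin 2x: -(5/2)sin 2x
the matrix is diagonal; its diagonal is (-1/2, -1, -1, -5/2, -5/2)
for a triangular matrix the eigenvalues are the diagonal entries, with algebraic multiplicity their repetition count


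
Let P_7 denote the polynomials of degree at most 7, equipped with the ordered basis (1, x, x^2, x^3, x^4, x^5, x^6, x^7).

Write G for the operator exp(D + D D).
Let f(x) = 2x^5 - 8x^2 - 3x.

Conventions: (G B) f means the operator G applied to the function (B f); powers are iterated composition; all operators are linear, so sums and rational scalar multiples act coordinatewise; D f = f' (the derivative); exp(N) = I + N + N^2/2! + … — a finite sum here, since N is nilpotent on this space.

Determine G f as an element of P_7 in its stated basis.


order-1 term: 10x^4 + 40x^3 - 16x - 19
order-2 term: 20x^3 + 120x^2 + 120x - 8
order-3 term: 20x^2 + 120x + 120
order-4 term: 10x + 40
order-5 term: 2
the series for exp(D + D D) f terminates at order 5
exp(D + D D) f = 2x^5 + 10x^4 + 60x^3 + 132x^2 + 231x + 135

g(x) = 2x^5 + 10x^4 + 60x^3 + 132x^2 + 231x + 135


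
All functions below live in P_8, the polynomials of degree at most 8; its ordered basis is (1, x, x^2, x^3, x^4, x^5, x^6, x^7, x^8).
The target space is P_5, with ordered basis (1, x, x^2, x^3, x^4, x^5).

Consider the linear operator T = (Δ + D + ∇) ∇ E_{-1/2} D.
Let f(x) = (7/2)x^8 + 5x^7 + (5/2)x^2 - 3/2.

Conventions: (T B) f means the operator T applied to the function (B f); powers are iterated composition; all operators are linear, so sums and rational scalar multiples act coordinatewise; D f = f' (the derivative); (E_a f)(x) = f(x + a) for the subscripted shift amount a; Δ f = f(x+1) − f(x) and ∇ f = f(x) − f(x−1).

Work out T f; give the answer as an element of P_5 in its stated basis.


the result is g(x) = 3528x^5 - 14490x^4 + 33460x^3 - 42945x^2 + (60725/2)x - 72849/8

D f = 28x^7 + 35x^6 + 5x
E_{-1/2} D f = 28x^7 - 63x^6 + 42x^5 + (35/4)x^4 - (105/4)x^3 + (231/16)x^2 + (3/2)x - 139/64
∇ E_{-1/2} D f = 196x^6 - 966x^5 + 2135x^4 - 2625x^3 + (7287/4)x^2 - (5131/8)x + 1361/16
Δ (∇ E_{-1/2}) D f = 1176x^5 - 1890x^4 + 2800x^3 - 1785x^2 + (1309/2)x - 637/8
D (∇ E_{-1/2}) D f = 1176x^5 - 4830x^4 + 8540x^3 - 7875x^2 + (7287/2)x - 5131/8
∇ (∇ E_{-1/2}) D f = 1176x^5 - 7770x^4 + 22120x^3 - 33285x^2 + (52129/2)x - 67081/8
(Δ + D + ∇) (∇ E_{-1/2}) D f = 3528x^5 - 14490x^4 + 33460x^3 - 42945x^2 + (60725/2)x - 72849/8


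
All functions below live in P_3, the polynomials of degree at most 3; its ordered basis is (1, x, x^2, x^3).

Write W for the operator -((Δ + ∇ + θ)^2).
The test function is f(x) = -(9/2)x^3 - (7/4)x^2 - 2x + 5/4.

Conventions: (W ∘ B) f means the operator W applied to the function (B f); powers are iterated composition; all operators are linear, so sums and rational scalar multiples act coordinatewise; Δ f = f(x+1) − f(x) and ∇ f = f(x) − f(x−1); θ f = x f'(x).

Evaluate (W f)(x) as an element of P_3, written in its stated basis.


Δ f = -(27/2)x^2 - 17x - 33/4
∇ f = -(27/2)x^2 + 10x - 19/4
θ f = -(27/2)x^3 - (7/2)x^2 - 2x
(Δ + ∇ + θ) f = -(27/2)x^3 - (61/2)x^2 - 9x - 13
Δ (Δ + ∇ + θ) f = -(81/2)x^2 - (203/2)x - 53
∇ (Δ + ∇ + θ) f = -(81/2)x^2 - (41/2)x + 8
θ (Δ + ∇ + θ) f = -(81/2)x^3 - 61x^2 - 9x
(Δ + ∇ + θ) (Δ + ∇ + θ) f = -(81/2)x^3 - 142x^2 - 131x - 45
(-((Δ + ∇ + θ)^2)) f = (81/2)x^3 + 142x^2 + 131x + 45

the image equals g(x) = (81/2)x^3 + 142x^2 + 131x + 45


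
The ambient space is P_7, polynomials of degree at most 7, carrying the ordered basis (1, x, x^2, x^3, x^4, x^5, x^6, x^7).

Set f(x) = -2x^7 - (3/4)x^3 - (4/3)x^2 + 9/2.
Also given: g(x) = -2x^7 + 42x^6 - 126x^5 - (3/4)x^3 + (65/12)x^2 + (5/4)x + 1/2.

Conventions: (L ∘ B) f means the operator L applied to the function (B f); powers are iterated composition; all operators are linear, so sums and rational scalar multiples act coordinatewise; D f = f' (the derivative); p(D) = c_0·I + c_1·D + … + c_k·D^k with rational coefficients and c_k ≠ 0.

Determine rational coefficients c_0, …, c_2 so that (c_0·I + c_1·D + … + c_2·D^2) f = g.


D^0 f = -2x^7 - (3/4)x^3 - (4/3)x^2 + 9/2
D^1 f = -14x^6 - (9/4)x^2 - (8/3)x
D^2 f = -84x^5 - (9/2)x - 8/3
matching coefficients of g against c_0 f + c_1 Df + … from the top degree down determines the c_i
solution: c_0 = 1, c_1 = -3, c_2 = 3/2

p(D) = I − 3·D + (3/2)·D^2, i.e. c_0 = 1, c_1 = -3, c_2 = 3/2


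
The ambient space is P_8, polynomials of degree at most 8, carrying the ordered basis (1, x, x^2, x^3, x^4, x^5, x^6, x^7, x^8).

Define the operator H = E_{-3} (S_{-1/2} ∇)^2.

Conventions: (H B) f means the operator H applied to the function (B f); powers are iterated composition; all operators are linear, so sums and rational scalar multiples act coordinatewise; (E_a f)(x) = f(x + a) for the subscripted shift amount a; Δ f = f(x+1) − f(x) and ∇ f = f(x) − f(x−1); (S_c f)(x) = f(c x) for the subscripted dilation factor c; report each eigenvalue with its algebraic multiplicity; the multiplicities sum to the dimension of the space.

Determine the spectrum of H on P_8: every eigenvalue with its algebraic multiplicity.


λ = 0 (multiplicity 9)

image of 1: 0
image of x: 0
image of x^2: -1
image of x^3: -(3/4)x + 3
image of x^4: -(3/8)x^2 + 3x - 53/8
image of x^5: -(5/32)x^3 + (15/8)x^2 - (265/32)x + 105/8
image of x^6: -(15/256)x^4 + (15/16)x^3 - (795/128)x^2 + (315/16)x - 6331/256
image of x^7: -(21/1024)x^5 + (105/256)x^4 - (1855/512)x^3 + (2205/128)x^2 - (44317/1024)x + 11613/256
image of x^8: -(7/1024)x^6 + (21/128)x^5 - (1855/1024)x^4 + (735/64)x^3 - (44317/1024)x^2 + (11613/128)x - 83869/1024
the matrix is upper triangular; its diagonal is (0, 0, 0, 0, 0, 0, 0, 0, 0)
for a triangular matrix the eigenvalues are the diagonal entries, with algebraic multiplicity their repetition count


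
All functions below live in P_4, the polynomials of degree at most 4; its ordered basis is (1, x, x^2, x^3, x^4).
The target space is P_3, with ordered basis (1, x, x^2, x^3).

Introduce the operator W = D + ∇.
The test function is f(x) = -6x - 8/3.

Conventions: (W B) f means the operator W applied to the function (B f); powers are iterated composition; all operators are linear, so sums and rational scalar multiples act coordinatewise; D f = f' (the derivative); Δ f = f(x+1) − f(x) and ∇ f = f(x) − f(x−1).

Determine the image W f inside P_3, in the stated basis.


g(x) = -12

D f = -6
∇ f = -6
(D + ∇) f = -12


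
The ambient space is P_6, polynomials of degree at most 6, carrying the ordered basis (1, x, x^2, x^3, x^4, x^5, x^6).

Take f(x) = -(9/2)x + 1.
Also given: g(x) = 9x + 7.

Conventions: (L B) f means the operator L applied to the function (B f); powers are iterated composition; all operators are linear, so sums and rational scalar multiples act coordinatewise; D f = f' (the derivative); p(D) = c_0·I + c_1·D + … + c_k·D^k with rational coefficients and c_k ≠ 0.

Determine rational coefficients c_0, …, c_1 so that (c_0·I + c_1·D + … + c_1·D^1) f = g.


D^0 f = -(9/2)x + 1
D^1 f = -9/2
matching coefficients of g against c_0 f + c_1 Df + … from the top degree down determines the c_i
solution: c_0 = -2, c_1 = -2

p(D) = -2·I − 2·D, i.e. c_0 = -2, c_1 = -2


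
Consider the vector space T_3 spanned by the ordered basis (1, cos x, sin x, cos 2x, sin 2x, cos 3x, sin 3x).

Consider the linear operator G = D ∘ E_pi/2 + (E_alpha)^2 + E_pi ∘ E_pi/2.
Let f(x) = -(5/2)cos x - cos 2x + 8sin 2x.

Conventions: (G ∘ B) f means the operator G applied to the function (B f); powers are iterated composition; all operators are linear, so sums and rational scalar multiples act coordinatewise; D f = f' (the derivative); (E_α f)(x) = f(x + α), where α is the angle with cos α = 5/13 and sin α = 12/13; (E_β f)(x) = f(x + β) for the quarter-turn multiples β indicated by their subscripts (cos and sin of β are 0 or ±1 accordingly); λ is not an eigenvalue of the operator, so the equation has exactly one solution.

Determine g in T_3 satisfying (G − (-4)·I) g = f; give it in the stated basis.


write g with unknown coordinates in the stated basis and equate coefficients in (G − (-4)·I) g = f
solving from the highest basis element down gives g = -(194/181)cos x + (49/362)sin x + (150003/128165)cos 2x + (384617/256330)sin 2x
check: G g = (647/362)cos x - (98/181)sin x - (728177/128165)cos 2x + (256086/128165)sin 2x
so G g − (-4)·g = -(5/2)cos x - cos 2x + 8sin 2x = f ✓

the image equals g(x) = -(194/181)cos x + (49/362)sin x + (150003/128165)cos 2x + (384617/256330)sin 2x


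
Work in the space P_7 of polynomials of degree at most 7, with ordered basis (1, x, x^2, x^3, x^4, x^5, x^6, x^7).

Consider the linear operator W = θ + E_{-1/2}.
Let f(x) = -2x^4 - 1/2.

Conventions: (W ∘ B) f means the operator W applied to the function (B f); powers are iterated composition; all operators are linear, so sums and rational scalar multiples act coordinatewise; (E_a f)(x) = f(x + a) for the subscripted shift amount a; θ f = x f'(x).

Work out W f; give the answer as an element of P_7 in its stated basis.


g(x) = -10x^4 + 4x^3 - 3x^2 + x - 5/8

θ f = -8x^4
E_{-1/2} f = -2x^4 + 4x^3 - 3x^2 + x - 5/8
(θ + E_{-1/2}) f = -10x^4 + 4x^3 - 3x^2 + x - 5/8


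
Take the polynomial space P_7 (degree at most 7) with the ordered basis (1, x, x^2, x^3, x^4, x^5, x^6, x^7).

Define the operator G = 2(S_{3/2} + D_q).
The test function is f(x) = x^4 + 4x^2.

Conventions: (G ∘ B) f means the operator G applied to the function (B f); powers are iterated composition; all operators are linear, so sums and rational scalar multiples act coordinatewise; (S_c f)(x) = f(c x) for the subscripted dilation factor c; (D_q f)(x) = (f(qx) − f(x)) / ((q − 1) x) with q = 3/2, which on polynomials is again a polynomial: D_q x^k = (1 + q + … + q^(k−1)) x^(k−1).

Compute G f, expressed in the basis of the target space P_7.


S_{3/2} f = (81/16)x^4 + 9x^2
D_q f = (65/8)x^3 + 10x
(S_{3/2} + D_q) f = (81/16)x^4 + (65/8)x^3 + 9x^2 + 10x
(2(S_{3/2} + D_q)) f = (81/8)x^4 + (65/4)x^3 + 18x^2 + 20x

the image equals g(x) = (81/8)x^4 + (65/4)x^3 + 18x^2 + 20x


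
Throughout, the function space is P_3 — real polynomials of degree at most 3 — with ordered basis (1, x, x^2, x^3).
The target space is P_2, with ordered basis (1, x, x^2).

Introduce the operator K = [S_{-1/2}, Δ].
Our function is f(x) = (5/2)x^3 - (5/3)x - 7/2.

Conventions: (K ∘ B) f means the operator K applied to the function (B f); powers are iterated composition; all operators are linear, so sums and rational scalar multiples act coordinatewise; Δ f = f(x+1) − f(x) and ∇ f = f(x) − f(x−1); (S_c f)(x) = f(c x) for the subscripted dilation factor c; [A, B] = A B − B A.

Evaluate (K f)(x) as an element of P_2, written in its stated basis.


the result is g(x) = (45/16)x^2 - (45/16)x + 5/16

Δ f = (15/2)x^2 + (15/2)x + 5/6
S_{-1/2} Δ f = (15/8)x^2 - (15/4)x + 5/6
S_{-1/2} f = -(5/16)x^3 + (5/6)x - 7/2
Δ S_{-1/2} f = -(15/16)x^2 - (15/16)x + 25/48
[S_{-1/2}, Δ] f = (45/16)x^2 - (45/16)x + 5/16


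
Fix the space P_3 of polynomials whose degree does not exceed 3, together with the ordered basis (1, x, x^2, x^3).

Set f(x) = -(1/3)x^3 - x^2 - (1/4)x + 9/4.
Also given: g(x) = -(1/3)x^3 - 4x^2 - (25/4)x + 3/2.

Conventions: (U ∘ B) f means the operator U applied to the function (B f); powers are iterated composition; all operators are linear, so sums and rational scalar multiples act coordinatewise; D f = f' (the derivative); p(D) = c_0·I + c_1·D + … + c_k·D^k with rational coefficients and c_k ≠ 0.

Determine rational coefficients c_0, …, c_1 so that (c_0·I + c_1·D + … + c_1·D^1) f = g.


D^0 f = -(1/3)x^3 - x^2 - (1/4)x + 9/4
D^1 f = -x^2 - 2x - 1/4
matching coefficients of g against c_0 f + c_1 Df + … from the top degree down determines the c_i
solution: c_0 = 1, c_1 = 3

p(D) = I + 3·D, i.e. c_0 = 1, c_1 = 3


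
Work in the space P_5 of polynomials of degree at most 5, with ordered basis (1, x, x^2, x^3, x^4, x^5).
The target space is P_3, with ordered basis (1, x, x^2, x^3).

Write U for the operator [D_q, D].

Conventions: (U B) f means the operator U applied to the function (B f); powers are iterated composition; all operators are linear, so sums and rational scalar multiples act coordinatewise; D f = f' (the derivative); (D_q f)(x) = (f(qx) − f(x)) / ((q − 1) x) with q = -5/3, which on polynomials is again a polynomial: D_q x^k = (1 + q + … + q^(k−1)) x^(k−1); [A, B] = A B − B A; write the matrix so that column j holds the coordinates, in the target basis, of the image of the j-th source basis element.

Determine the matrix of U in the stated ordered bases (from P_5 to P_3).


image of 1: 0
image of x: 0
image of x^2: 8/3
image of x^3: -(56/9)x
image of x^4: 16x^2
image of x^5: -(2704/81)x^3
each image's coordinates form column j of the matrix

the matrix is [[0, 0, 8/3, 0, 0, 0]; [0, 0, 0, -56/9, 0, 0]; [0, 0, 0, 0, 16, 0]; [0, 0, 0, 0, 0, -2704/81]] (rows listed top to bottom)


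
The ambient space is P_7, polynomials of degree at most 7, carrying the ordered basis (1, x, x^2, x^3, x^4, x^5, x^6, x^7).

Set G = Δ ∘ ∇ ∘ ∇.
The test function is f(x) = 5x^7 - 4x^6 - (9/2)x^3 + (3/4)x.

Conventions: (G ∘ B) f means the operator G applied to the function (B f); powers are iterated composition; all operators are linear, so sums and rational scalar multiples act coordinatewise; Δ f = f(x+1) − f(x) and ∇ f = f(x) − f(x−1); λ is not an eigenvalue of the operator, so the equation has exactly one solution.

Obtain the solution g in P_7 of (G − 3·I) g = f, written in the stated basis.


the result is g(x) = -(5/3)x^7 + (4/3)x^6 - (350/3)x^4 + (1729/6)x^3 - 430x^2 - (2481/4)x + 2839/3

write g with unknown coordinates in the stated basis and equate coefficients in (G − 3·I) g = f
solving from the highest basis element down gives g = -(5/3)x^7 + (4/3)x^6 - (350/3)x^4 + (1729/6)x^3 - 430x^2 - (2481/4)x + 2839/3
check: G g = -350x^4 + 860x^3 - 1290x^2 - 1860x + 2839
so G g − 3·g = 5x^7 - 4x^6 - (9/2)x^3 + (3/4)x = f ✓


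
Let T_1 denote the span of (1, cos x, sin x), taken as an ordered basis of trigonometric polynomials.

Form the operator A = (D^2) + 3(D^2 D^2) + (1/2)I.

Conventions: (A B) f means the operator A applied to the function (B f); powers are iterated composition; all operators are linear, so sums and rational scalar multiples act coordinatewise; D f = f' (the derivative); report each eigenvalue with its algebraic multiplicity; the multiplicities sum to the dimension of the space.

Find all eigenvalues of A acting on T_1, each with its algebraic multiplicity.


λ = 1/2 (multiplicity 1), λ = 5/2 (multiplicity 2)

image of 1: 1/2
image of cos x: (5/2)cos x
image of sin x: (5/2)sin x
the matrix is diagonal; its diagonal is (1/2, 5/2, 5/2)
for a triangular matrix the eigenvalues are the diagonal entries, with algebraic multiplicity their repetition count


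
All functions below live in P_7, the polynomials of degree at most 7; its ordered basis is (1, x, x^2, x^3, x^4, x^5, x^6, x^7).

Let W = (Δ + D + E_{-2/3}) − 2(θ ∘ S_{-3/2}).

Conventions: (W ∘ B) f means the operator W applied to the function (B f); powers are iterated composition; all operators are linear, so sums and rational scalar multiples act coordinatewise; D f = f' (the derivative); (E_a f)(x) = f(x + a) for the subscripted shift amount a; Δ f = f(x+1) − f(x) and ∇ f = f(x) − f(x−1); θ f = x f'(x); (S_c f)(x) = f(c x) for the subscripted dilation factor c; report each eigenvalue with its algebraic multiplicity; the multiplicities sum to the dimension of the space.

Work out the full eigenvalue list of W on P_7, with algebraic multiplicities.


image of 1: 1
image of x: 4x + 4/3
image of x^2: -8x^2 + (8/3)x + 13/9
image of x^3: (85/4)x^3 + 4x^2 + (13/3)x + 19/27
image of x^4: -(79/2)x^4 + (16/3)x^3 + (26/3)x^2 + (76/27)x + 97/81
image of x^5: (1231/16)x^5 + (20/3)x^4 + (130/9)x^3 + (190/27)x^2 + (485/81)x + 211/243
image of x^6: -(2171/16)x^6 + 8x^5 + (65/3)x^4 + (380/27)x^3 + (485/27)x^2 + (422/81)x + 793/729
image of x^7: (15373/64)x^7 + (28/3)x^6 + (91/3)x^5 + (665/27)x^4 + (3395/81)x^3 + (1477/81)x^2 + (5551/729)x + 2059/2187
the matrix is upper triangular; its diagonal is (1, 4, -8, 85/4, -79/2, 1231/16, -2171/16, 15373/64)
for a triangular matrix the eigenvalues are the diagonal entries, with algebraic multiplicity their repetition count

λ = -2171/16 (multiplicity 1), λ = -79/2 (multiplicity 1), λ = -8 (multiplicity 1), λ = 1 (multiplicity 1), λ = 4 (multiplicity 1), λ = 85/4 (multiplicity 1), λ = 1231/16 (multiplicity 1), λ = 15373/64 (multiplicity 1)


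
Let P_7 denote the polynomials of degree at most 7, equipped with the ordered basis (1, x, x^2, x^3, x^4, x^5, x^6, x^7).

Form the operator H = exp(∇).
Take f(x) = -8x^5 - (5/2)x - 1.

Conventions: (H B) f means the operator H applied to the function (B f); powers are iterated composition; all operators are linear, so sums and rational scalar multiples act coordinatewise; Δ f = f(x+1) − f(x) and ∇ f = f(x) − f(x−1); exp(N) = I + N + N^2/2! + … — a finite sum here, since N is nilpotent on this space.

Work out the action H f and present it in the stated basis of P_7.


order-1 term: -40x^4 + 80x^3 - 80x^2 + 40x - 21/2
order-2 term: -80x^3 + 240x^2 - 280x + 120
order-3 term: -80x^2 + 240x - 200
order-4 term: -40x + 80
order-5 term: -8
the series for exp(∇) f terminates at order 5
exp(∇) f = -8x^5 - 40x^4 + 80x^2 - (85/2)x - 39/2

g(x) = -8x^5 - 40x^4 + 80x^2 - (85/2)x - 39/2


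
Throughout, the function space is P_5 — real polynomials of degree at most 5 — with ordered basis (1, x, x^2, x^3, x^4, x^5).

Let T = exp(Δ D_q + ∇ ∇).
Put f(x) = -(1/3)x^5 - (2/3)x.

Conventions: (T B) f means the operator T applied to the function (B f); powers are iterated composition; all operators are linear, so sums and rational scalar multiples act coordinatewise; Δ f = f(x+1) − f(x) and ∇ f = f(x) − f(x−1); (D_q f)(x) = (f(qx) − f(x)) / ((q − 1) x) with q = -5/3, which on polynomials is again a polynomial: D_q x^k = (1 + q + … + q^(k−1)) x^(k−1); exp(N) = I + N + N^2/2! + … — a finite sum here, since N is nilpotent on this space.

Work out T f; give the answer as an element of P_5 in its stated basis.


order-1 term: -(3304/243)x^3 + (778/81)x^2 - (7354/243)x + 2009/243
order-2 term: -(151984/2187)x + 71824/2187
the series for exp(Δ D_q + ∇ ∇) f terminates at order 2
exp(Δ D_q + ∇ ∇) f = -(1/3)x^5 - (3304/243)x^3 + (778/81)x^2 - (219628/2187)x + 89905/2187

the result is g(x) = -(1/3)x^5 - (3304/243)x^3 + (778/81)x^2 - (219628/2187)x + 89905/2187


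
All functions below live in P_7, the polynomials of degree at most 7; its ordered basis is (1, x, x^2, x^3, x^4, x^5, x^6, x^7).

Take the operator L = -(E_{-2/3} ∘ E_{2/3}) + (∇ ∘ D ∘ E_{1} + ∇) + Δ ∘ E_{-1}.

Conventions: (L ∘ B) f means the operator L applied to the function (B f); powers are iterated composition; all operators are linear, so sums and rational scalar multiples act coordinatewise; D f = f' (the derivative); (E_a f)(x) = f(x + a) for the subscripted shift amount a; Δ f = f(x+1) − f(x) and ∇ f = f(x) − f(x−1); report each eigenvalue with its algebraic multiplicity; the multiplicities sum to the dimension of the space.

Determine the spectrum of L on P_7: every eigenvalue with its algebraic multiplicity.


image of 1: -1
image of x: -x + 2
image of x^2: -x^2 + 4x
image of x^3: -x^3 + 6x^2 + 5
image of x^4: -x^4 + 8x^3 + 20x + 2
image of x^5: -x^5 + 10x^4 + 50x^2 + 10x + 7
image of x^6: -x^6 + 12x^5 + 100x^3 + 30x^2 + 42x + 4
image of x^7: -x^7 + 14x^6 + 175x^4 + 70x^3 + 147x^2 + 28x + 9
the matrix is upper triangular; its diagonal is (-1, -1, -1, -1, -1, -1, -1, -1)
for a triangular matrix the eigenvalues are the diagonal entries, with algebraic multiplicity their repetition count

λ = -1 (multiplicity 8)
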